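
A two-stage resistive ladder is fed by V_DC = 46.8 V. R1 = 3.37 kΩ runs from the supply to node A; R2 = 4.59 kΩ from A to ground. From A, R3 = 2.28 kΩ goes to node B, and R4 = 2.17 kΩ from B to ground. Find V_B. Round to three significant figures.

Looking into the second stage from A: R3 + R4 = 4.450 kΩ appears in parallel with R2.
R2 ‖ (R3+R4) = 2.259 kΩ.
First divider: V_A = V_DC · 2.259/(3.37 + 2.259) = 18.78 V.
Then the unloaded second divider: V_B = V_A × R4/(R3+R4) = 18.78 × 0.4876 = 9.160 V.

V_B ≈ 9.16 V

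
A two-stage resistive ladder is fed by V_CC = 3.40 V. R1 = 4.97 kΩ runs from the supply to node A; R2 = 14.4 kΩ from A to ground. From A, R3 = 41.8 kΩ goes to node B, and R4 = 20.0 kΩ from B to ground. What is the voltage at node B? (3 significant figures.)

V_B ≈ 0.772 V

Node A sees R2 in parallel with the series input of stage 2, R3 + R4 = 61.80 kΩ.
R2 ‖ (R3+R4) = 11.68 kΩ.
First divider: V_A = V_CC · 11.68/(4.97 + 11.68) = 2.385 V.
V_B = V_A × 0.3236 = 0.7719 V.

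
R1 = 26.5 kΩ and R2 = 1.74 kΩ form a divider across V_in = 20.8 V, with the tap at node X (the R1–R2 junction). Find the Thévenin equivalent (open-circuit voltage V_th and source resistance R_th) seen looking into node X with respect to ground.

V_th ≈ 1.28 V, R_th ≈ 1.63 kΩ

V_th is the unloaded tap voltage: V_in · R2/(R1+R2) = 20.8 × 0.06161 = 1.282 V.
With V_in suppressed (replaced by a short), R_th = R1 ‖ R2 = (26.50 × 1.74)/(26.50 + 1.74) = 1.633 kΩ.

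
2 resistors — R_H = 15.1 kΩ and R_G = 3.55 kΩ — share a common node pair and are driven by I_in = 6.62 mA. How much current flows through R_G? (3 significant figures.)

For two parallel branches, I_k = I_in · (other R)/(sum of R).
I(R_G) = 6.62 × 15.1/(15.1 + 3.55) = 6.62 × 0.8097 = 5.360 mA.

I ≈ 5.36 mA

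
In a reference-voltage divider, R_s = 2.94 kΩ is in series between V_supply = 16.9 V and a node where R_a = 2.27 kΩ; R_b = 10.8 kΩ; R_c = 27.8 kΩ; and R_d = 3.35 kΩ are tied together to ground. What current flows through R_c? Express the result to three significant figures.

Parallel bank: R_p = 1/(1/2.27 + 1/10.8 + 1/27.8 + 1/3.35) = 1.153 kΩ.
Node voltage V_A = V_supply · R_p/(R_s + R_p) = 16.9 × 0.2816 = 4.760 V.
I(R_c) = V_A / R_c = 4.760/27.8 = 0.1712 mA.

I ≈ 0.171 mA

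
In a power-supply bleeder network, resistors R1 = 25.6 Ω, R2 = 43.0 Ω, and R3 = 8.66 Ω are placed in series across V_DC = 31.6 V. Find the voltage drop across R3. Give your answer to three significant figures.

Total series resistance ΣR = 25.6 + 43.0 + 8.66 = 77.26 Ω.
Voltage divider: V = V_DC · (8.660 / 77.26) = 31.6 × 0.1121 = 3.542 V.

V ≈ 3.54 V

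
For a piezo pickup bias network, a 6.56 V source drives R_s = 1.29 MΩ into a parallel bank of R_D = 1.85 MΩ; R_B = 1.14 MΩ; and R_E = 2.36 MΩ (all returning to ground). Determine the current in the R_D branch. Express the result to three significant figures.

Parallel bank: R_p = 1/(1/1.85 + 1/1.14 + 1/2.36) = 0.5430 MΩ.
Node voltage V_A = V_CC · R_p/(R_s + R_p) = 6.56 × 0.2963 = 1.943 V.
Branch current I = V_A/R_D = 1.943/1.85 = 1.050 µA.

I ≈ 1.05 µA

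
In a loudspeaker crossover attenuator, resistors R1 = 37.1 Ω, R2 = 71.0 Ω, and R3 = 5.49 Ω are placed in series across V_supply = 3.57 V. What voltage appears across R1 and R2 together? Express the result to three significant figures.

ΣR = 37.1 + 71.0 + 5.49 = 113.6 Ω.
R_{R1..R2} = 37.1 + 71.0 = 108.1 Ω.
By the voltage-divider rule, V = 3.57 × 108.1/113.6 = 3.397 V.

V ≈ 3.40 V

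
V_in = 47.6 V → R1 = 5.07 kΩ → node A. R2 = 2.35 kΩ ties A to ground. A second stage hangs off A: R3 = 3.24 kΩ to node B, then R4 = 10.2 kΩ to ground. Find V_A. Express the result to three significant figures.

V_A ≈ 13.5 V

The second stage (R3 + R4 = 13.44 kΩ) loads node A in parallel with R2.
R2 ‖ (R3+R4) = 2.000 kΩ.
V_A = 47.6 × 2.000/(5.07 + 2.000) = 13.47 V.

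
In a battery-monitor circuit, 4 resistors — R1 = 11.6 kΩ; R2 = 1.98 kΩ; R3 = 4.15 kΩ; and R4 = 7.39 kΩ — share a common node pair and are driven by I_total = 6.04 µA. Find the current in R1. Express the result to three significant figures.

Conductances: ΣG = 1/11.6 + 1/1.98 + 1/4.15 + 1/7.39 = 0.9675 (1/kΩ).
By the current-divider rule, I = I_total · G_k/ΣG = 6.04 × 0.08910 = 0.5382 µA.

I ≈ 0.538 µA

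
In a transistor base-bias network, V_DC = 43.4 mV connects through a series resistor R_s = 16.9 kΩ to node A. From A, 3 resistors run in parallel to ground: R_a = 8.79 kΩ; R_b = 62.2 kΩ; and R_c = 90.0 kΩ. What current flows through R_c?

Equivalent of the parallel group: R_p = 7.095 kΩ.
Node voltage V_A = V_DC · R_p/(R_s + R_p) = 43.4 × 0.2957 = 12.83 mV.
Branch current I = V_A/R_c = 12.83/90.0 = 0.1426 µA.

I ≈ 0.143 µA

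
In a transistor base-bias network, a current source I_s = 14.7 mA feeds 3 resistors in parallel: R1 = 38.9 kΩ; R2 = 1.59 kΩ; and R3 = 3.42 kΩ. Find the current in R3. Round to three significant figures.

Conductances: ΣG = 1/38.9 + 1/1.59 + 1/3.42 = 0.9470 (1/kΩ).
By the current-divider rule, I = I_s · G_k/ΣG = 14.7 × 0.3088 = 4.539 mA.

I ≈ 4.54 mA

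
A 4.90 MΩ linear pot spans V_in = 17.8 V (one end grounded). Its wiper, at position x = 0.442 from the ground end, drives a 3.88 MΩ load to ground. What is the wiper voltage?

The pot divides into 2.734 MΩ above the wiper and 2.166 MΩ below.
Lower segment in parallel with the load: 2.166 ‖ 3.88 = 1.390 MΩ.
V_out = 17.8 × 1.390/(2.734 + 1.390) = 5.999 V.

V_out ≈ 6.00 V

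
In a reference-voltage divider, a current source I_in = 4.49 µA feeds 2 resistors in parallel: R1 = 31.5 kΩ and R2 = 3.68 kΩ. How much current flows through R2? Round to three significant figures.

I ≈ 4.02 µA

With just two branches, the current splits inversely with resistance.
I(R2) = 4.49 × 31.5/(31.5 + 3.68) = 4.49 × 0.8954 = 4.020 µA.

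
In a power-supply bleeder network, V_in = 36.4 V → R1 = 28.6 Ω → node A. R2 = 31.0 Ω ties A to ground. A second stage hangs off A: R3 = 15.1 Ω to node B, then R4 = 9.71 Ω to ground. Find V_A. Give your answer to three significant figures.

V_A ≈ 11.8 V

Node A sees R2 in parallel with the series input of stage 2, R3 + R4 = 24.81 Ω.
R2 ‖ (R3+R4) = 13.78 Ω.
So V_A = 36.4 × 0.3252 = 11.84 V.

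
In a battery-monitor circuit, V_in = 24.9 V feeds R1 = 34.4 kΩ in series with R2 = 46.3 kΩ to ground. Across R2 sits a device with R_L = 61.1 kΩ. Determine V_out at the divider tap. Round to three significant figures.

V_out ≈ 10.8 V

First combine the lower leg with the load: R2 ‖ R_L = 26.34 kΩ.
Now apply the divider: V_out = 24.9 × 0.4337 = 10.80 V.
(Unloaded it would be 14.3 V; the load pulls it down.)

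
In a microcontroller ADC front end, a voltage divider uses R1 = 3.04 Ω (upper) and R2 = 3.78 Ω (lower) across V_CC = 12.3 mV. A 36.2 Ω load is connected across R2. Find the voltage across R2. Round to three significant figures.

V_out ≈ 6.51 mV

First combine the lower leg with the load: R2 ‖ R_L = 3.423 Ω.
Now apply the divider: V_out = 12.3 × 0.5296 = 6.514 mV.
(Unloaded it would be 6.82 mV; the load pulls it down.)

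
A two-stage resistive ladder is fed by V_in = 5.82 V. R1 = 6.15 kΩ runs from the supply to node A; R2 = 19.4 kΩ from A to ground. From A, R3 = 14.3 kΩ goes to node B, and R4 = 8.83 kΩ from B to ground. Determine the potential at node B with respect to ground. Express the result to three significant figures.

V_B ≈ 1.40 V

Looking into the second stage from A: R3 + R4 = 23.13 kΩ appears in parallel with R2.
Effective lower resistance at A: R2 ‖ 23.13 = 10.55 kΩ.
So V_A = 5.82 × 0.6318 = 3.677 V.
Stage 2 is unloaded, so V_B = V_A · R4/(R3+R4) = 3.677 × 8.83/23.13 = 1.404 V.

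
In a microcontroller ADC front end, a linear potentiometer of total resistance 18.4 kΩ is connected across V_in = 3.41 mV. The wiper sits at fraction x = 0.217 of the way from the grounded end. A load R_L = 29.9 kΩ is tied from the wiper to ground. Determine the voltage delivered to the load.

Lower segment x·R_p = 3.993 kΩ; upper segment (1−x)·R_p = 14.41 kΩ.
Lower segment in parallel with the load: 3.993 ‖ 29.9 = 3.522 kΩ.
V_out = 3.41 × 3.522/(14.41 + 3.522) = 0.6699 mV.
(Unloaded: V_out = x·V_in = 0.740 mV.)

V_out ≈ 0.670 mV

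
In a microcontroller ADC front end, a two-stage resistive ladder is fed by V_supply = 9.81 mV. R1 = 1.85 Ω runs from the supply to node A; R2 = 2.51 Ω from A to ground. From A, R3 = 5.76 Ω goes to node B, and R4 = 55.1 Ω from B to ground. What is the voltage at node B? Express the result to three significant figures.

V_B ≈ 5.03 mV

The second stage (R3 + R4 = 60.86 Ω) loads node A in parallel with R2.
R2 ‖ (R3+R4) = 2.411 Ω.
So V_A = 9.81 × 0.5658 = 5.550 mV.
Stage 2 is unloaded, so V_B = V_A · R4/(R3+R4) = 5.550 × 55.1/60.86 = 5.025 mV.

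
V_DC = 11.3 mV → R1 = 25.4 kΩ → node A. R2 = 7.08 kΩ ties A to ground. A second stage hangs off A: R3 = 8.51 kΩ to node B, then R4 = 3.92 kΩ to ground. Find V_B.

Node A sees R2 in parallel with the series input of stage 2, R3 + R4 = 12.43 kΩ.
R2 ‖ (R3+R4) = 4.511 kΩ.
First divider: V_A = V_DC · 4.511/(25.4 + 4.511) = 1.704 mV.
V_B = V_A × 0.3154 = 0.5374 mV.

V_B ≈ 0.537 mV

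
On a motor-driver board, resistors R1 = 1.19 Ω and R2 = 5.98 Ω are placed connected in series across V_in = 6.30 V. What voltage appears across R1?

V ≈ 1.05 V

ΣR = 1.19 + 5.98 = 7.170 Ω.
Voltage divider: V = V_in · (1.190 / 7.170) = 6.30 × 0.1660 = 1.046 V.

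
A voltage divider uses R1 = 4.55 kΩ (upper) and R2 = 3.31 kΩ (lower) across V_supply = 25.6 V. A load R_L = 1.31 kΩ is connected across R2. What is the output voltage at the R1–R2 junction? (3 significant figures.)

R2 ‖ R_L = (3.31 × 1.31)/(3.31 + 1.31) = 0.9385 kΩ.
Voltage divider with the loaded lower leg: V_out = 25.6 × 0.9385/(4.55 + 0.9385) = 25.6 × 0.1710 = 4.378 V.

V_out ≈ 4.38 V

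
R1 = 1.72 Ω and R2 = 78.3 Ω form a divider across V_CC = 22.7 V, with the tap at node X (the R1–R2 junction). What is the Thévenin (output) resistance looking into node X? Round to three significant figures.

Looking into X with the source shorted: R_th = R1·R2/(R1+R2) = 1.720 × 78.3/80.02 = 1.683 Ω.

R_th ≈ 1.68 Ω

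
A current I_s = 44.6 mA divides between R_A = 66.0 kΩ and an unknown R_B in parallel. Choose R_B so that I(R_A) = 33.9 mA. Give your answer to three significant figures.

R_B ≈ 209 kΩ

The fraction through R_A equals R_B/(R_A+R_B).
33.9/44.6 = R_B/(R_A + R_B) → R_B = R_A · (0.7601)/(1 − 0.7601) = 66.0 × 3.168 = 209.1 kΩ.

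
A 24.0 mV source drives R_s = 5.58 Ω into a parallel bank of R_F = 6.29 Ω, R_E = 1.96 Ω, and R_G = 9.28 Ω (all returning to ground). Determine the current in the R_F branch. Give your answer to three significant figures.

I ≈ 0.715 mA

Combine the parallel branches: R_p = (1/6.29 + 1/1.96 + 1/9.28)⁻¹ = 1.287 Ω.
V_A = 24.0 × 1.287/6.867 = 4.498 mV.
I(R_F) = V_A / R_F = 4.498/6.29 = 0.7152 mA.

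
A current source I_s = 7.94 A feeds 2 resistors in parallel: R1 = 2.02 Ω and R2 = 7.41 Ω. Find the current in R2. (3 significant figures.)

Two-branch current divider: I_k = I_s · R_other/(R_1 + R_2).
So I = 7.94 × 2.02/9.430 = 1.701 A.

I ≈ 1.70 A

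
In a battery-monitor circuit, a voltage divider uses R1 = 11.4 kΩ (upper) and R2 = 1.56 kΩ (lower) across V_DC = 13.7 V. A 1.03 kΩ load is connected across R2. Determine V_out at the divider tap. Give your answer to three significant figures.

V_out ≈ 0.707 V

R2 ‖ R_L = (1.56 × 1.03)/(1.56 + 1.03) = 0.6204 kΩ.
Voltage divider with the loaded lower leg: V_out = 13.7 × 0.6204/(11.4 + 0.6204) = 13.7 × 0.05161 = 0.7071 V.
(Unloaded it would be 1.65 V; the load pulls it down.)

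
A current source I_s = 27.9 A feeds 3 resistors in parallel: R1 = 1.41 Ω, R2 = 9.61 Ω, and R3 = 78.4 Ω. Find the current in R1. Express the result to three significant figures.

I ≈ 24.0 A

Total conductance ΣG = 1/1.41 + 1/9.61 + 1/78.4 = 0.8260 (units of 1/Ω).
By the current-divider rule, I = I_s · G_k/ΣG = 27.9 × 0.8586 = 23.95 A.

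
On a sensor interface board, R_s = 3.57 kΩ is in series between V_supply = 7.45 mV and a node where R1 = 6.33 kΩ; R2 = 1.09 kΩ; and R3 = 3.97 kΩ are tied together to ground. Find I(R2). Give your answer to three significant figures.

I ≈ 1.19 µA

Parallel bank: R_p = 1/(1/6.33 + 1/1.09 + 1/3.97) = 0.7534 kΩ.
V_A by voltage divider: V_A = 7.45 × 0.7534/(3.57 + 0.7534) = 1.298 mV.
I(R2) = V_A / R2 = 1.298/1.09 = 1.191 µA.
(Check via current divider: I_total = 1.723 µA; share G_k/ΣG = 0.6912 → same result.)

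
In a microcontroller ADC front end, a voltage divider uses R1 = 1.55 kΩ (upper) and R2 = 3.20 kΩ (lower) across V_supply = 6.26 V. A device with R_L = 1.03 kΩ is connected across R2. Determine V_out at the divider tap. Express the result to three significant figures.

V_out ≈ 2.09 V

The load sits in parallel with R2, giving an effective lower resistance R2' = R2·R_L/(R2+R_L) = 0.7792 kΩ.
Now apply the divider: V_out = 6.26 × 0.3345 = 2.094 V.
(Unloaded it would be 4.22 V; the load pulls it down.)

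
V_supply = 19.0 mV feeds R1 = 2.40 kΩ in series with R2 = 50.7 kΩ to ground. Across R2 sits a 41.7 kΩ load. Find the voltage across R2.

V_out ≈ 17.2 mV

First combine the lower leg with the load: R2 ‖ R_L = 22.88 kΩ.
Voltage divider with the loaded lower leg: V_out = 19.0 × 22.88/(2.40 + 22.88) = 19.0 × 0.9051 = 17.20 mV.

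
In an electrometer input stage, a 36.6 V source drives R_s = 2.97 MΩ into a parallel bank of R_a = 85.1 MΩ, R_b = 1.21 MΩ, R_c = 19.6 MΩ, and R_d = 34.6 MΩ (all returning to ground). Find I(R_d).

Parallel bank: R_p = 1/(1/85.1 + 1/1.21 + 1/19.6 + 1/34.6) = 1.089 MΩ.
V_A = 36.6 × 1.089/4.059 = 9.821 V.
I(R_d) = V_A / R_d = 9.821/34.6 = 0.2838 µA.

I ≈ 0.284 µA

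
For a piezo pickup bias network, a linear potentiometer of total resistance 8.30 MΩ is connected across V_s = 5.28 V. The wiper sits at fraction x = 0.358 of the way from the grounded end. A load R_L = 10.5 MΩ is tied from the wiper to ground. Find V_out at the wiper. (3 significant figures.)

V_out ≈ 1.60 V

The pot divides into 5.329 MΩ above the wiper and 2.971 MΩ below.
Lower segment in parallel with the load: 2.971 ‖ 10.5 = 2.316 MΩ.
Loaded-divider output: V_out = 5.28 × 0.3030 = 1.600 V.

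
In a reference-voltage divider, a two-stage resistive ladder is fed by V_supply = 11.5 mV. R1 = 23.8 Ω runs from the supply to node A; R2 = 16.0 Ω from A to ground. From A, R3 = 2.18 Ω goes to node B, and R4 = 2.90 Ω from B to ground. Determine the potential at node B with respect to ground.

Looking into the second stage from A: R3 + R4 = 5.080 Ω appears in parallel with R2.
Effective lower resistance at A: R2 ‖ 5.080 = 3.856 Ω.
V_A = 11.5 × 3.856/(23.8 + 3.856) = 1.603 mV.
Stage 2 is unloaded, so V_B = V_A · R4/(R3+R4) = 1.603 × 2.90/5.080 = 0.9153 mV.

V_B ≈ 0.915 mV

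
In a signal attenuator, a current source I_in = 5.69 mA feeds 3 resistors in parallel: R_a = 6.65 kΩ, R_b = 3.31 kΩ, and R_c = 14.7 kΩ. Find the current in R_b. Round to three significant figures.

ΣG = 1/6.65 + 1/3.31 + 1/14.7 = 0.5205.
R_b takes the fraction G_k/ΣG = 0.3021/0.5205 = 0.5804, so I = 5.69 × 0.5804 = 3.303 mA.

I ≈ 3.30 mA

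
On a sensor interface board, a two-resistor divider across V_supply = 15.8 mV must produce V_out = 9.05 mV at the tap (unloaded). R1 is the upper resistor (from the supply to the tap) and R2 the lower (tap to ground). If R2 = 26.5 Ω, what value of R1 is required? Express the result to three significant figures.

R1 ≈ 19.8 Ω

The divider ratio is R2/(R1+R2) = 9.05/15.8 = 0.5728.
Rearranging, R1 = R2·(1−k)/k = 26.5 × 0.7459 = 19.77 Ω.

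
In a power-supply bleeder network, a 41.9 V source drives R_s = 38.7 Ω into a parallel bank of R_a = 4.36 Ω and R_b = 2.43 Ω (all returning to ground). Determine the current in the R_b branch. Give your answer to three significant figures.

Equivalent of the parallel group: R_p = 1.560 Ω.
V_A by voltage divider: V_A = 41.9 × 1.560/(38.7 + 1.560) = 1.624 V.
Branch current I = V_A/R_b = 1.624/2.43 = 0.6683 A.
(Equivalently: I_total = 1.041 A, then current-divider fraction G_k/ΣG = 0.6421.)

I ≈ 0.668 A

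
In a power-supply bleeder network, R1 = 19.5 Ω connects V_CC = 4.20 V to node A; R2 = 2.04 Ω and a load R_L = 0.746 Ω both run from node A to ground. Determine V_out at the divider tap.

The load sits in parallel with R2, giving an effective lower resistance R2' = R2·R_L/(R2+R_L) = 0.5462 Ω.
Then V_out = V_CC · R2'/(R1 + R2') = 4.20 × 0.5462/20.05 = 0.1144 V.
(Unloaded it would be 0.398 V; the load pulls it down.)

V_out ≈ 0.114 V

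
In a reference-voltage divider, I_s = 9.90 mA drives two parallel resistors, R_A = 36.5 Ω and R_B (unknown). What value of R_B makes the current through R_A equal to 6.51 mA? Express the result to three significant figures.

In a two-way split, I_A/I_s = R_B/(R_A + R_B).
With f = 0.6576, R_B = R_A · f/(1−f) = 36.5 × 1.920 = 70.09 Ω.

R_B ≈ 70.1 Ω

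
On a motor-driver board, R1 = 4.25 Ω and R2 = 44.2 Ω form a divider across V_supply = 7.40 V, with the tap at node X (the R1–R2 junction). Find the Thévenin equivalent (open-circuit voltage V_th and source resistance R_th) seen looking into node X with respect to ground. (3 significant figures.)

Open-circuit (no load on X): V_th = V_supply · R2/(R1 + R2) = 7.40 × 44.2/(4.250 + 44.2) = 6.751 V.
Zeroing V_supply shorts the top of R1 to ground, so R_th = R1 ‖ R2 = 3.877 Ω.

V_th ≈ 6.75 V, R_th ≈ 3.88 Ω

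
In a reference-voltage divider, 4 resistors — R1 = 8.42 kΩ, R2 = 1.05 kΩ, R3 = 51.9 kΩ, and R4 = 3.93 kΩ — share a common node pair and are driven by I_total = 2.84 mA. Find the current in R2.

Conductances: ΣG = 1/8.42 + 1/1.05 + 1/51.9 + 1/3.93 = 1.345 (1/kΩ).
R2 takes the fraction G_k/ΣG = 0.9524/1.345 = 0.7082, so I = 2.84 × 0.7082 = 2.011 mA.

I ≈ 2.01 mA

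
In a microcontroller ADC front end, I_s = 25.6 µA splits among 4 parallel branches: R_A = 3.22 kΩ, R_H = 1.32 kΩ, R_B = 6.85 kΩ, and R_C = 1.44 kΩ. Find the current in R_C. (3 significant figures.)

Total conductance ΣG = 1/3.22 + 1/1.32 + 1/6.85 + 1/1.44 = 1.909 (units of 1/kΩ).
Current divider: I(R_C) = I_s · G_k/ΣG = 25.6 × (0.6944/1.909) = 25.6 × 0.3639 = 9.315 µA.

I ≈ 9.31 µA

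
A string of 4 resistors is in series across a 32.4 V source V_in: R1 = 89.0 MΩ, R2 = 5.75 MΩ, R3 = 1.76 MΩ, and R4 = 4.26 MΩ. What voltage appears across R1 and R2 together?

V ≈ 30.5 V

ΣR = 89.0 + 5.75 + 1.76 + 4.26 = 100.8 MΩ.
R_{R1..R2} = 89.0 + 5.75 = 94.75 MΩ.
Voltage divider: V = V_in · (94.75 / 100.8) = 32.4 × 0.9403 = 30.46 V.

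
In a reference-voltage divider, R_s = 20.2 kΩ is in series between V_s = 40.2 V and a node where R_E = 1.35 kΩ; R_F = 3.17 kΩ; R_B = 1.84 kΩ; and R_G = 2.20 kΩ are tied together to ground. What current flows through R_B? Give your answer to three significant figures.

I ≈ 0.514 mA

Combine the parallel branches: R_p = (1/1.35 + 1/3.17 + 1/1.84 + 1/2.20)⁻¹ = 0.4868 kΩ.
V_A by voltage divider: V_A = 40.2 × 0.4868/(20.2 + 0.4868) = 0.9460 V.
I(R_B) = V_A / R_B = 0.9460/1.84 = 0.5141 mA.
(Check via current divider: I_total = 1.943 mA; share G_k/ΣG = 0.2646 → same result.)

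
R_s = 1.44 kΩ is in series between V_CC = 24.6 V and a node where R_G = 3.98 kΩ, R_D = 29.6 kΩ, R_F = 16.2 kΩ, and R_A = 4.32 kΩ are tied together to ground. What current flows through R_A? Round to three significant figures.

I ≈ 3.11 mA

Combine the parallel branches: R_p = (1/3.98 + 1/29.6 + 1/16.2 + 1/4.32)⁻¹ = 1.729 kΩ.
Node voltage V_A = V_CC · R_p/(R_s + R_p) = 24.6 × 0.5456 = 13.42 V.
Branch current I = V_A/R_A = 13.42/4.32 = 3.107 mA.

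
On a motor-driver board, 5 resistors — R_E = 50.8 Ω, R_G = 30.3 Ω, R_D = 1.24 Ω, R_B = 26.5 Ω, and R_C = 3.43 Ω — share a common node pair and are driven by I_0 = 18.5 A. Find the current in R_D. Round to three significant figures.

Total conductance ΣG = 1/50.8 + 1/30.3 + 1/1.24 + 1/26.5 + 1/3.43 = 1.188 (units of 1/Ω).
Current divider: I(R_D) = I_0 · G_k/ΣG = 18.5 × (0.8065/1.188) = 18.5 × 0.6786 = 12.55 A.

I ≈ 12.6 A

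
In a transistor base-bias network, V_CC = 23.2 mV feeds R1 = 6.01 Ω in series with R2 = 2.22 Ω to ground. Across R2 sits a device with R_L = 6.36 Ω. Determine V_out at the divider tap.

First combine the lower leg with the load: R2 ‖ R_L = 1.646 Ω.
Then V_out = V_CC · R2'/(R1 + R2') = 23.2 × 1.646/7.656 = 4.987 mV.
(Unloaded it would be 6.26 mV; the load pulls it down.)

V_out ≈ 4.99 mV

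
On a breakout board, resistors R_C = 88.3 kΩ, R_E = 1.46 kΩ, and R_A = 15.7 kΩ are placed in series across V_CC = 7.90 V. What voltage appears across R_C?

ΣR = 88.3 + 1.46 + 15.7 = 105.5 kΩ.
Voltage divider: V = V_CC · (88.30 / 105.5) = 7.90 × 0.8373 = 6.615 V.

V ≈ 6.61 V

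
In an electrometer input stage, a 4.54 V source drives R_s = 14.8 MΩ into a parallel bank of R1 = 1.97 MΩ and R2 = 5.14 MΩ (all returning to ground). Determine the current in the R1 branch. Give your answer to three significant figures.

I ≈ 0.202 µA

Equivalent of the parallel group: R_p = 1.424 MΩ.
V_A = 4.54 × 1.424/16.22 = 0.3985 V.
Branch current I = V_A/R1 = 0.3985/1.97 = 0.2023 µA.
(Equivalently: I_total = 0.2798 µA, then current-divider fraction G_k/ΣG = 0.7229.)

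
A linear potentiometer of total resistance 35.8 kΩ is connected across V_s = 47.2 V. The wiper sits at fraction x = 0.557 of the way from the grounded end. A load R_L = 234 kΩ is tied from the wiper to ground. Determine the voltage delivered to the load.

V_out ≈ 25.3 V

Split the track: R_lower = x·R_p = 19.94 kΩ, R_upper = (1−x)·R_p = 15.86 kΩ.
R_L loads the lower segment: effective lower R = 18.37 kΩ.
Loaded-divider output: V_out = 47.2 × 0.5367 = 25.33 V.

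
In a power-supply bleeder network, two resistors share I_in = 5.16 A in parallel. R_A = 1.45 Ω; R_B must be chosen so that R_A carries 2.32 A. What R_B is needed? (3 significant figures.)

R_B ≈ 1.18 Ω

The fraction through R_A equals R_B/(R_A+R_B).
With f = 0.4496, R_B = R_A · f/(1−f) = 1.45 × 0.8169 = 1.185 Ω.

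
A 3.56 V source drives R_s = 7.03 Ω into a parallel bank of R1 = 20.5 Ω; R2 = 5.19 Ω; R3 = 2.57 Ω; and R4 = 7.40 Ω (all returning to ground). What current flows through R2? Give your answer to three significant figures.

I ≈ 0.107 A

Equivalent of the parallel group: R_p = 1.306 Ω.
Node voltage V_A = V_in · R_p/(R_s + R_p) = 3.56 × 0.1567 = 0.5577 V.
Branch current I = V_A/R2 = 0.5577/5.19 = 0.1075 A.
(Equivalently: I_total = 0.4271 A, then current-divider fraction G_k/ΣG = 0.2516.)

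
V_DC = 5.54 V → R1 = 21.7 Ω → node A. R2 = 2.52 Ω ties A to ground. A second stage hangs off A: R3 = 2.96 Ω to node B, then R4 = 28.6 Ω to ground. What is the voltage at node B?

Looking into the second stage from A: R3 + R4 = 31.56 Ω appears in parallel with R2.
R2 ‖ (R3+R4) = 2.334 Ω.
So V_A = 5.54 × 0.09710 = 0.5379 V.
Stage 2 is unloaded, so V_B = V_A · R4/(R3+R4) = 0.5379 × 28.6/31.56 = 0.4875 V.

V_B ≈ 0.487 V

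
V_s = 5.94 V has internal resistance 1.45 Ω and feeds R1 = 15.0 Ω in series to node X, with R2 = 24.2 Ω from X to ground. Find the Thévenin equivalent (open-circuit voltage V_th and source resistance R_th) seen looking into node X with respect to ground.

V_th ≈ 3.54 V, R_th ≈ 9.79 Ω

R1' = 1.45 + 15.0 = 16.45 Ω (source resistance + R1).
V_th is the unloaded tap voltage: V_s · R2/(R1'+R2) = 5.94 × 0.5953 = 3.536 V.
Looking into X with the source shorted: R_th = R1'·R2/(R1'+R2) = 16.45 × 24.2/40.65 = 9.793 Ω.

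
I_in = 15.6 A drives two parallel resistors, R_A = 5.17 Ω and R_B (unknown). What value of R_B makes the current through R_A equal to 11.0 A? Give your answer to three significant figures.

In a two-way split, I_A/I_in = R_B/(R_A + R_B).
With f = 0.7051, R_B = R_A · f/(1−f) = 5.17 × 2.391 = 12.36 Ω.

R_B ≈ 12.4 Ω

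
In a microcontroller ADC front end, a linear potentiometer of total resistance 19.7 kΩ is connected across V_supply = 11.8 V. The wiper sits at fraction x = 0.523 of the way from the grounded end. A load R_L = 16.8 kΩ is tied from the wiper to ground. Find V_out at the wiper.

The pot divides into 9.397 kΩ above the wiper and 10.30 kΩ below.
(x·R_p) ‖ R_L = 6.386 kΩ.
V_out = 11.8 × 6.386/(9.397 + 6.386) = 4.775 V.

V_out ≈ 4.77 V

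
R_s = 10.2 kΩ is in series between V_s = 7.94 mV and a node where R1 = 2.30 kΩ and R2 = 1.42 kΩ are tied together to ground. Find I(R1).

Combine the parallel branches: R_p = (1/2.30 + 1/1.42)⁻¹ = 0.8780 kΩ.
V_A = 7.94 × 0.8780/11.08 = 0.6293 mV.
I(R1) = V_A / R1 = 0.6293/2.30 = 0.2736 µA.

I ≈ 0.274 µA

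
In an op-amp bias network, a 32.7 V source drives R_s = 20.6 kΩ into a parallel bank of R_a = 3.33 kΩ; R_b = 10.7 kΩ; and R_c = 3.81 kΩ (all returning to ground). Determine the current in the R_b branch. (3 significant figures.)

I ≈ 0.210 mA

Parallel bank: R_p = 1/(1/3.33 + 1/10.7 + 1/3.81) = 1.524 kΩ.
Node voltage V_A = V_supply · R_p/(R_s + R_p) = 32.7 × 0.06888 = 2.252 V.
Branch current I = V_A/R_b = 2.252/10.7 = 0.2105 mA.
(Equivalently: I_total = 1.478 mA, then current-divider fraction G_k/ΣG = 0.1424.)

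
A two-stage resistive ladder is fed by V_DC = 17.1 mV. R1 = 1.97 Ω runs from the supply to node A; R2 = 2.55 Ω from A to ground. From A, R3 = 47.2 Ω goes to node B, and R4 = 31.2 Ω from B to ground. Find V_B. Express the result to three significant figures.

Node A sees R2 in parallel with the series input of stage 2, R3 + R4 = 78.40 Ω.
Effective lower resistance at A: R2 ‖ 78.40 = 2.470 Ω.
V_A = 17.1 × 2.470/(1.97 + 2.470) = 9.512 mV.
Then the unloaded second divider: V_B = V_A × R4/(R3+R4) = 9.512 × 0.3980 = 3.785 mV.

V_B ≈ 3.79 mV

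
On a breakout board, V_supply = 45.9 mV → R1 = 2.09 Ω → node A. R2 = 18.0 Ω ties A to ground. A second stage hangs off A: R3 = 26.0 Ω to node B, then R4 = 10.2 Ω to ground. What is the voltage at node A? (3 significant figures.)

The second stage (R3 + R4 = 36.20 Ω) loads node A in parallel with R2.
R2 ‖ (R3+R4) = 12.02 Ω.
First divider: V_A = V_supply · 12.02/(2.09 + 12.02) = 39.10 mV.

V_A ≈ 39.1 mV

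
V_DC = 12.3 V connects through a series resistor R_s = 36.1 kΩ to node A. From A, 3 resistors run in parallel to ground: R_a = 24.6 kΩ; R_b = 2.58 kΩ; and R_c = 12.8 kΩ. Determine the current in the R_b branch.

Combine the parallel branches: R_p = (1/24.6 + 1/2.58 + 1/12.8)⁻¹ = 1.975 kΩ.
Node voltage V_A = V_DC · R_p/(R_s + R_p) = 12.3 × 0.05187 = 0.6380 V.
I(R_b) = V_A / R_b = 0.6380/2.58 = 0.2473 mA.
(Check via current divider: I_total = 0.3230 mA; share G_k/ΣG = 0.7654 → same result.)

I ≈ 0.247 mA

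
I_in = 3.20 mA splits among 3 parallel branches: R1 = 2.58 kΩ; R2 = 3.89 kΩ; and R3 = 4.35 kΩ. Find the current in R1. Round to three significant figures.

Conductances: ΣG = 1/2.58 + 1/3.89 + 1/4.35 = 0.8746 (1/kΩ).
R1 takes the fraction G_k/ΣG = 0.3876/0.8746 = 0.4432, so I = 3.20 × 0.4432 = 1.418 mA.

I ≈ 1.42 mA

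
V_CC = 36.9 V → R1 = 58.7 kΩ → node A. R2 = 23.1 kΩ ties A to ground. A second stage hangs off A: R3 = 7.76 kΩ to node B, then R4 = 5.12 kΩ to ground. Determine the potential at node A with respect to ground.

Node A sees R2 in parallel with the series input of stage 2, R3 + R4 = 12.88 kΩ.
R2 ‖ (R3+R4) = 8.269 kΩ.
First divider: V_A = V_CC · 8.269/(58.7 + 8.269) = 4.556 V.

V_A ≈ 4.56 V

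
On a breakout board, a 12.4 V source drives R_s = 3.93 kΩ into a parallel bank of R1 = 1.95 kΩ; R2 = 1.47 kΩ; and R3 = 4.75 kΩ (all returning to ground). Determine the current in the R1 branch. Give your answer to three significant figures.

I ≈ 0.976 mA

Parallel bank: R_p = 1/(1/1.95 + 1/1.47 + 1/4.75) = 0.7124 kΩ.
V_A = 12.4 × 0.7124/4.642 = 1.903 V.
Branch current I = V_A/R1 = 1.903/1.95 = 0.9759 mA.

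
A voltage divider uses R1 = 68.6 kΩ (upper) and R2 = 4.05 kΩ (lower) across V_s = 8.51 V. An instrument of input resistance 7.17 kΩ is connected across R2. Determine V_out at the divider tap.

V_out ≈ 0.309 V

R2 ‖ R_L = (4.05 × 7.17)/(4.05 + 7.17) = 2.588 kΩ.
Now apply the divider: V_out = 8.51 × 0.03636 = 0.3094 V.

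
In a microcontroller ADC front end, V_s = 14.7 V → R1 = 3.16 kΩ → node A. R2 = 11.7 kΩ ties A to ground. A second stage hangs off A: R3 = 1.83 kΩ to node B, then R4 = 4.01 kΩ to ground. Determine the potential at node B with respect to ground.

V_B ≈ 5.57 V

Looking into the second stage from A: R3 + R4 = 5.840 kΩ appears in parallel with R2.
Effective lower resistance at A: R2 ‖ 5.840 = 3.896 kΩ.
V_A = 14.7 × 3.896/(3.16 + 3.896) = 8.116 V.
V_B = V_A × 0.6866 = 5.573 V.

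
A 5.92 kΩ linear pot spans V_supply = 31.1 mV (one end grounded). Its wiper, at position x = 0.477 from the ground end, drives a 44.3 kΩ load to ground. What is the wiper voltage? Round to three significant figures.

V_out ≈ 14.4 mV

Split the track: R_lower = x·R_p = 2.824 kΩ, R_upper = (1−x)·R_p = 3.096 kΩ.
Lower segment in parallel with the load: 2.824 ‖ 44.3 = 2.655 kΩ.
V_out = 31.1 × 2.655/(3.096 + 2.655) = 14.36 mV.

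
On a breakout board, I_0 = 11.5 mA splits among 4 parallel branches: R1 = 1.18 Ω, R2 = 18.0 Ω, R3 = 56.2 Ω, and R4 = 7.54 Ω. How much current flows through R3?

I ≈ 0.194 mA

Total conductance ΣG = 1/1.18 + 1/18.0 + 1/56.2 + 1/7.54 = 1.053 (units of 1/Ω).
R3 takes the fraction G_k/ΣG = 0.01779/1.053 = 0.01689, so I = 11.5 × 0.01689 = 0.1942 mA.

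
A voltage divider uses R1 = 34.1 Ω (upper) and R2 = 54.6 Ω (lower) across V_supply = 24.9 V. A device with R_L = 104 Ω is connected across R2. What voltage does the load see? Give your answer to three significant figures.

V_out ≈ 12.8 V

R2 ‖ R_L = (54.6 × 104)/(54.6 + 104) = 35.80 Ω.
Then V_out = V_supply · R2'/(R1 + R2') = 24.9 × 35.80/69.90 = 12.75 V.
(Unloaded it would be 15.3 V; the load pulls it down.)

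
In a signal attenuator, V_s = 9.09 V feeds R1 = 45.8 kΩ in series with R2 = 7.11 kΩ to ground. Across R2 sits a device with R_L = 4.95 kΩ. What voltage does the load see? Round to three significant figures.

The load sits in parallel with R2, giving an effective lower resistance R2' = R2·R_L/(R2+R_L) = 2.918 kΩ.
Voltage divider with the loaded lower leg: V_out = 9.09 × 2.918/(45.8 + 2.918) = 9.09 × 0.05990 = 0.5445 V.
(Unloaded it would be 1.22 V; the load pulls it down.)

V_out ≈ 0.545 V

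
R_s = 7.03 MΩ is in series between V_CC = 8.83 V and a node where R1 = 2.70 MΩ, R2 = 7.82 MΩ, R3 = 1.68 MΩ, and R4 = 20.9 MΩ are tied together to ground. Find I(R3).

I ≈ 0.582 µA

Parallel bank: R_p = 1/(1/2.70 + 1/7.82 + 1/1.68 + 1/20.9) = 0.8762 MΩ.
Node voltage V_A = V_CC · R_p/(R_s + R_p) = 8.83 × 0.1108 = 0.9785 V.
I(R3) = V_A / R3 = 0.9785/1.68 = 0.5825 µA.
(Check via current divider: I_total = 1.117 µA; share G_k/ΣG = 0.5215 → same result.)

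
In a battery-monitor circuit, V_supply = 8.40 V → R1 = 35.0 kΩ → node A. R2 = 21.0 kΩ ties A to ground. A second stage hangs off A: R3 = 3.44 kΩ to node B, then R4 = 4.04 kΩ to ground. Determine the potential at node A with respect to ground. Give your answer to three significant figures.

The second stage (R3 + R4 = 7.480 kΩ) loads node A in parallel with R2.
Effective lower resistance at A: R2 ‖ 7.480 = 5.515 kΩ.
V_A = 8.40 × 5.515/(35.0 + 5.515) = 1.144 V.

V_A ≈ 1.14 V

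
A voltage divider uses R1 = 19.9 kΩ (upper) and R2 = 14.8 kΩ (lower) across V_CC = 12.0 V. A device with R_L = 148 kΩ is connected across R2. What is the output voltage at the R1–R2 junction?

R2 ‖ R_L = (14.8 × 148)/(14.8 + 148) = 13.45 kΩ.
Then V_out = V_CC · R2'/(R1 + R2') = 12.0 × 13.45/33.35 = 4.841 V.
(Unloaded it would be 5.12 V; the load pulls it down.)

V_out ≈ 4.84 V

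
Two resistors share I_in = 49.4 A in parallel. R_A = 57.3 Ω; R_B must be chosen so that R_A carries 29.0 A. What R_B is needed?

In a two-way split, I_A/I_in = R_B/(R_A + R_B).
29.0/49.4 = R_B/(R_A + R_B) → R_B = R_A · (0.5870)/(1 − 0.5870) = 57.3 × 1.422 = 81.46 Ω.

R_B ≈ 81.5 Ω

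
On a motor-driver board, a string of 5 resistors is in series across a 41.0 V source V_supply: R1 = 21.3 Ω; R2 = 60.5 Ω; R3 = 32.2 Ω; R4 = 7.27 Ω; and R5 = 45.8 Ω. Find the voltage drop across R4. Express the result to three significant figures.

V ≈ 1.78 V

Series total: ΣR = 21.3 + 60.5 + 32.2 + 7.27 + 45.8 = 167.1 Ω.
Voltage divider: V = V_supply · (7.270 / 167.1) = 41.0 × 0.04351 = 1.784 V.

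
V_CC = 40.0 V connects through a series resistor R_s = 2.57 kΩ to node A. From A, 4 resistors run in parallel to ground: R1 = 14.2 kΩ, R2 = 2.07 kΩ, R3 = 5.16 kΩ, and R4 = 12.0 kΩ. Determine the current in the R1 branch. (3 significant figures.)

Parallel bank: R_p = 1/(1/14.2 + 1/2.07 + 1/5.16 + 1/12.0) = 1.204 kΩ.
V_A by voltage divider: V_A = 40.0 × 1.204/(2.57 + 1.204) = 12.76 V.
Branch current I = V_A/R1 = 12.76/14.2 = 0.8986 mA.
(Check via current divider: I_total = 10.60 mA; share G_k/ΣG = 0.08478 → same result.)

I ≈ 0.899 mA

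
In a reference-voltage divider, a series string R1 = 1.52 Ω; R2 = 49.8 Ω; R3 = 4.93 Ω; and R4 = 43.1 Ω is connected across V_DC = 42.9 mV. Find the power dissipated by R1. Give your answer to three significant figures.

The common current is I = 42.9/99.35 = 0.4318 mA.
P = I²R = 0.1865 × 1.52 = 0.2834 µW.

P ≈ 0.283 µW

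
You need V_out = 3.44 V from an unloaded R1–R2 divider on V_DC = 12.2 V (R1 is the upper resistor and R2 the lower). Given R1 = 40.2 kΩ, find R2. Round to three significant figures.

The divider ratio is R2/(R1+R2) = 3.44/12.2 = 0.2820.
Rearranging, R2 = R1·k/(1−k) = 40.2 × 0.3927 = 15.79 kΩ.

R2 ≈ 15.8 kΩ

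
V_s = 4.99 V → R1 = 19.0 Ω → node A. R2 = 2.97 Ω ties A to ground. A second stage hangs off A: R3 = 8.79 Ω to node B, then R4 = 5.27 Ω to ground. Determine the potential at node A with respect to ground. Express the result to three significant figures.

The second stage (R3 + R4 = 14.06 Ω) loads node A in parallel with R2.
Effective lower resistance at A: R2 ‖ 14.06 = 2.452 Ω.
So V_A = 4.99 × 0.1143 = 0.5704 V.

V_A ≈ 0.570 V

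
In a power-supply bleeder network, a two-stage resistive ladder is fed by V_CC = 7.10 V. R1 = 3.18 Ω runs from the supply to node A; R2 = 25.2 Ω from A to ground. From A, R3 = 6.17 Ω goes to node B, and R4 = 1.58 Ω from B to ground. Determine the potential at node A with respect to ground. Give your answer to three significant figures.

The second stage (R3 + R4 = 7.750 Ω) loads node A in parallel with R2.
R2 ‖ (R3+R4) = 5.927 Ω.
V_A = 7.10 × 5.927/(3.18 + 5.927) = 4.621 V.

V_A ≈ 4.62 V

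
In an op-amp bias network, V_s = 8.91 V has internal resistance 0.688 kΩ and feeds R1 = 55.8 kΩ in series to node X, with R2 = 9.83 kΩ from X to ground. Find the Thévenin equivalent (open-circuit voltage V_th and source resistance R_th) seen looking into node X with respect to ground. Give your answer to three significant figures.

R1' = 0.688 + 55.8 = 56.49 kΩ (source resistance + R1).
V_th is the unloaded tap voltage: V_s · R2/(R1'+R2) = 8.91 × 0.1482 = 1.321 V.
Zeroing V_s shorts the top of R1' to ground, so R_th = R1' ‖ R2 = 8.373 kΩ.

V_th ≈ 1.32 V, R_th ≈ 8.37 kΩ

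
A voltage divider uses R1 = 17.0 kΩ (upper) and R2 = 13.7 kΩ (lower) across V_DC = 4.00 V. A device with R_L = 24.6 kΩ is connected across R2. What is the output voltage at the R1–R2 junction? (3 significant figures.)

The load sits in parallel with R2, giving an effective lower resistance R2' = R2·R_L/(R2+R_L) = 8.799 kΩ.
Now apply the divider: V_out = 4.00 × 0.3411 = 1.364 V.
(Unloaded it would be 1.79 V; the load pulls it down.)

V_out ≈ 1.36 V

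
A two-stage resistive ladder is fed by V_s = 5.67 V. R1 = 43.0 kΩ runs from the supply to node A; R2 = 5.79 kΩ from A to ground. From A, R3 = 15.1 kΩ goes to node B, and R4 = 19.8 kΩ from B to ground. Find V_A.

V_A ≈ 0.587 V

Node A sees R2 in parallel with the series input of stage 2, R3 + R4 = 34.90 kΩ.
Effective lower resistance at A: R2 ‖ 34.90 = 4.966 kΩ.
V_A = 5.67 × 4.966/(43.0 + 4.966) = 0.5870 V.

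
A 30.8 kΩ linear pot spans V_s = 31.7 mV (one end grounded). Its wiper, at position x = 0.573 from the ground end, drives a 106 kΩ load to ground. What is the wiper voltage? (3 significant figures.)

V_out ≈ 17.0 mV

Lower segment x·R_p = 17.65 kΩ; upper segment (1−x)·R_p = 13.15 kΩ.
(x·R_p) ‖ R_L = 15.13 kΩ.
Loaded-divider output: V_out = 31.7 × 0.5350 = 16.96 mV.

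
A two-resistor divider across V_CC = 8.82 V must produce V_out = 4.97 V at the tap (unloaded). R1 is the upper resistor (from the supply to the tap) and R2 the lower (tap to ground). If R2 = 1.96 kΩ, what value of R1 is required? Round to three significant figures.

The divider ratio is R2/(R1+R2) = 4.97/8.82 = 0.5635.
So R1 = R2 · (V_CC/V_out − 1) = 1.96 × (8.82/4.97 − 1) = 1.96 × 0.7746 = 1.518 kΩ.

R1 ≈ 1.52 kΩ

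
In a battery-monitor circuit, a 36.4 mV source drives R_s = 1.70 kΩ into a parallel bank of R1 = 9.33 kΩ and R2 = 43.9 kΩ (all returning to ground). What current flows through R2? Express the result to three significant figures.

Equivalent of the parallel group: R_p = 7.695 kΩ.
V_A by voltage divider: V_A = 36.4 × 7.695/(1.70 + 7.695) = 29.81 mV.
Branch current I = V_A/R2 = 29.81/43.9 = 0.6791 µA.
(Check via current divider: I_total = 3.875 µA; share G_k/ΣG = 0.1753 → same result.)

I ≈ 0.679 µA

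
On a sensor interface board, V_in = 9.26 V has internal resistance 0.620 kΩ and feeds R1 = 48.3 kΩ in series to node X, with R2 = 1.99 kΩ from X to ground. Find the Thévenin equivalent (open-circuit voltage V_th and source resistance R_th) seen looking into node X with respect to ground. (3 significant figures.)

R1' = 0.620 + 48.3 = 48.92 kΩ (source resistance + R1).
Open-circuit (no load on X): V_th = V_in · R2/(R1' + R2) = 9.26 × 1.99/(48.92 + 1.99) = 0.3620 V.
With V_in suppressed (replaced by a short), R_th = R1' ‖ R2 = (48.92 × 1.99)/(48.92 + 1.99) = 1.912 kΩ.

V_th ≈ 0.362 V, R_th ≈ 1.91 kΩ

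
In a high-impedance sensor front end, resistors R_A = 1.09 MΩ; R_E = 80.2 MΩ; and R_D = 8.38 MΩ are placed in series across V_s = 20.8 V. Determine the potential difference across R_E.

V ≈ 18.6 V

ΣR = 1.09 + 80.2 + 8.38 = 89.67 MΩ.
V = V_s · R/ΣR = 20.8 × 0.8944 = 18.60 V.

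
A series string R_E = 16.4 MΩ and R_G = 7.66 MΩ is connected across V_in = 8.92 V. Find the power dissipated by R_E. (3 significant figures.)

P ≈ 2.25 µW

The common current is I = 8.92/24.06 = 0.3707 µA.
P = I²R = 0.1374 × 16.4 = 2.254 µW.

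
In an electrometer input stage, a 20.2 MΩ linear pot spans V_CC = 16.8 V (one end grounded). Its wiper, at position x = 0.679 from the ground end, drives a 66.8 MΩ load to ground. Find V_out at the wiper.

Lower segment x·R_p = 13.72 MΩ; upper segment (1−x)·R_p = 6.484 MΩ.
Lower segment in parallel with the load: 13.72 ‖ 66.8 = 11.38 MΩ.
V_out = 16.8 × 11.38/(6.484 + 11.38) = 10.70 V.
(Unloaded: V_out = x·V_CC = 11.4 V.)

V_out ≈ 10.7 V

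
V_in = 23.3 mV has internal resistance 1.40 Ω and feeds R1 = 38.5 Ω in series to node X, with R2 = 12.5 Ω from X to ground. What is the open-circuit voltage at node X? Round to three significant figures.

V_th ≈ 5.56 mV

R1' = 1.40 + 38.5 = 39.90 Ω (source resistance + R1).
V_th is the unloaded tap voltage: V_in · R2/(R1'+R2) = 23.3 × 0.2385 = 5.558 mV.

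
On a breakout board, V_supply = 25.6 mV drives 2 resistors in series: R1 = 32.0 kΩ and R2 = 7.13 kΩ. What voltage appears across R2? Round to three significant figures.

Series total: ΣR = 32.0 + 7.13 = 39.13 kΩ.
Voltage divider: V = V_supply · (7.130 / 39.13) = 25.6 × 0.1822 = 4.665 mV.

V ≈ 4.66 mV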